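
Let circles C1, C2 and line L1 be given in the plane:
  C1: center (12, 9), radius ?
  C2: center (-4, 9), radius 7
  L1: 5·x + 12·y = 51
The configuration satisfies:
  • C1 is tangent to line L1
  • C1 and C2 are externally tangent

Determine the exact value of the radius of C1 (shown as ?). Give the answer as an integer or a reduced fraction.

1. [C1‖L1]  r_C1² − 81 = 0  ⇒  r_C1 = 9 (r>0 drops 1)
2. [ext C1·C2]  r_C1² + 14r_C1 − 207 = 0  ⇒  r_C1 = 9 (r>0 drops 1)

9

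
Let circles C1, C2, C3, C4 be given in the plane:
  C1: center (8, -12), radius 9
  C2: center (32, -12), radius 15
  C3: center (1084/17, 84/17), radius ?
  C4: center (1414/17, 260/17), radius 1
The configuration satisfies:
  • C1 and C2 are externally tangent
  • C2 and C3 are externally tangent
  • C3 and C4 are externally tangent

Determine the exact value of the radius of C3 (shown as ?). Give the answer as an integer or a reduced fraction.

1. [ext C2·C3]  r_C3² + 30r_C3 − 1071 = 0  ⇒  r_C3 = 21 (r>0 drops 1)
2. [ext C3·C4]  r_C3² + 2r_C3 − 483 = 0  ⇒  r_C3 = 21 (r>0 drops 1)

21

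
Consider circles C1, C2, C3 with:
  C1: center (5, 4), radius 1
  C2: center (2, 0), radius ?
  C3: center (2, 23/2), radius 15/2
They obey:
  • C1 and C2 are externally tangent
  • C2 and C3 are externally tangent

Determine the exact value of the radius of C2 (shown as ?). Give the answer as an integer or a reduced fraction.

4

1. [ext C1·C2]  r_C2² + 2r_C2 − 24 = 0  ⇒  r_C2 = 4 (r>0 drops 1)
2. [ext C2·C3]  r_C2² + 15r_C2 − 76 = 0  ⇒  r_C2 = 4 (r>0 drops 1)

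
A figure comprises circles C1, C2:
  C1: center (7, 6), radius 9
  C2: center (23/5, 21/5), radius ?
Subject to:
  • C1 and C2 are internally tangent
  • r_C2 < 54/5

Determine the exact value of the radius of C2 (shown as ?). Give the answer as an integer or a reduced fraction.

1. [int C1,C2]  r_C2² − 18r_C2 + 72 = 0  ⇒  r_C2 = 6 or 12
2. given r_C2 < 54/5: keep 6

6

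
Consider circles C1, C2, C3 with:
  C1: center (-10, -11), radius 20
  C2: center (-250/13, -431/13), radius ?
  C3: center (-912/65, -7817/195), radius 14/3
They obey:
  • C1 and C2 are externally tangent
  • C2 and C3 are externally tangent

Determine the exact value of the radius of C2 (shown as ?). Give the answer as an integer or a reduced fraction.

1. [ext C1·C2]  r_C2² + 40r_C2 − 176 = 0  ⇒  r_C2 = 4 (r>0 drops 1)
2. [ext C2·C3]  r_C2² + (28/3)r_C2 − 160/3 = 0  ⇒  r_C2 = 4 (r>0 drops 1)

4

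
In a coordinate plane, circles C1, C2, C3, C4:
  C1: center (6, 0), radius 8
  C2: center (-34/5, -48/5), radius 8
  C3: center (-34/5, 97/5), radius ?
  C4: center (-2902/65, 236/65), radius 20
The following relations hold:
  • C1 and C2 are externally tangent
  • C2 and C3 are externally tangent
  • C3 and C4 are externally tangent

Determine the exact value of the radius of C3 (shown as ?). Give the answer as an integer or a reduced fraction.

1. [ext C2·C3]  r_C3² + 16r_C3 − 777 = 0  ⇒  r_C3 = 21 (r>0 drops 1)
2. [ext C3·C4]  r_C3² + 40r_C3 − 1281 = 0  ⇒  r_C3 = 21 (r>0 drops 1)

21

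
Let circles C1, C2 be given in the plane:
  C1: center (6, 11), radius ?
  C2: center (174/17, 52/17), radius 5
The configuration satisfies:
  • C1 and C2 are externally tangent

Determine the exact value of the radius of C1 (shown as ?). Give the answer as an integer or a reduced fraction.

4

1. [ext C1·C2]  r_C1² + 10r_C1 − 56 = 0  ⇒  r_C1 = 4 (r>0 drops 1)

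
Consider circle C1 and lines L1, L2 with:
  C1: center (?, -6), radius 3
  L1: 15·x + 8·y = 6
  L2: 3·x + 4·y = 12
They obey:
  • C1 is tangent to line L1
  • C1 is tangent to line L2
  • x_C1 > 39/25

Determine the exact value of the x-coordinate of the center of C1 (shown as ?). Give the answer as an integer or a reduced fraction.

1. [C1‖L1]  x_C1² − (36/5)x_C1 + 7/5 = 0  ⇒  x_C1 = 1/5 or 7
2. [C1‖L2]  x_C1² − 24x_C1 + 119 = 0  ⇒  x_C1 = 7 or 17

7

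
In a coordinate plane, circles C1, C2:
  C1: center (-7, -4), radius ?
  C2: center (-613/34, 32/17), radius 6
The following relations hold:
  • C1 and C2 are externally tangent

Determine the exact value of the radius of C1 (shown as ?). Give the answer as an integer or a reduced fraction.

1. [ext C1·C2]  r_C1² + 12r_C1 − 481/4 = 0  ⇒  r_C1 = 13/2 (r>0 drops 1)

13/2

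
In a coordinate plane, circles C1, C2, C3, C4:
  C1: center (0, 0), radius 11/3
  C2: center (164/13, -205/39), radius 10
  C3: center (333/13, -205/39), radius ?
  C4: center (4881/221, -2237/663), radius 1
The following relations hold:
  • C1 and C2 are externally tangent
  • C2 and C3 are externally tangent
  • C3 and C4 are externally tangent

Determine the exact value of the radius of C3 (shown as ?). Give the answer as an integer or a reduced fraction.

1. [ext C2·C3]  r_C3² + 20r_C3 − 69 = 0  ⇒  r_C3 = 3 (r>0 drops 1)
2. [ext C3·C4]  r_C3² + 2r_C3 − 15 = 0  ⇒  r_C3 = 3 (r>0 drops 1)

3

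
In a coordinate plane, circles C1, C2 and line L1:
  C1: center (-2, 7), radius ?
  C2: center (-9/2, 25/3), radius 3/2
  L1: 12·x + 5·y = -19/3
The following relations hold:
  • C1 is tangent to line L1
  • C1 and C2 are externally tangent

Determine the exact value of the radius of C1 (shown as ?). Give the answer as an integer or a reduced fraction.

4/3

1. [C1‖L1]  r_C1² − 16/9 = 0  ⇒  r_C1 = 4/3 (r>0 drops 1)
2. [ext C1·C2]  r_C1² + 3r_C1 − 52/9 = 0  ⇒  r_C1 = 4/3 (r>0 drops 1)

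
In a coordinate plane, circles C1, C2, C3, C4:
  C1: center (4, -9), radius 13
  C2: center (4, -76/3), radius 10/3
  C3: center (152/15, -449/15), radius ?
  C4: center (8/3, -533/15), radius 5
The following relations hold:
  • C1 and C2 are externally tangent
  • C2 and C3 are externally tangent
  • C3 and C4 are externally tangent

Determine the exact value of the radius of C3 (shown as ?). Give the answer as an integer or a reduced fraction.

13/3

1. [ext C2·C3]  r_C3² + (20/3)r_C3 − 143/3 = 0  ⇒  r_C3 = 13/3 (r>0 drops 1)
2. [ext C3·C4]  r_C3² + 10r_C3 − 559/9 = 0  ⇒  r_C3 = 13/3 (r>0 drops 1)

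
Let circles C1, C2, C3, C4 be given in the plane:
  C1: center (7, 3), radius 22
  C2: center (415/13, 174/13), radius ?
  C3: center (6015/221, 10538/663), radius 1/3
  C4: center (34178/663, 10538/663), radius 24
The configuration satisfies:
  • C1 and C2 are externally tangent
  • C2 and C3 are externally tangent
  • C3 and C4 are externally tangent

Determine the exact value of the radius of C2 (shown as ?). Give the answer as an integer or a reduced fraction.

5

1. [ext C1·C2]  r_C2² + 44r_C2 − 245 = 0  ⇒  r_C2 = 5 (r>0 drops 1)
2. [ext C2·C3]  r_C2² + (2/3)r_C2 − 85/3 = 0  ⇒  r_C2 = 5 (r>0 drops 1)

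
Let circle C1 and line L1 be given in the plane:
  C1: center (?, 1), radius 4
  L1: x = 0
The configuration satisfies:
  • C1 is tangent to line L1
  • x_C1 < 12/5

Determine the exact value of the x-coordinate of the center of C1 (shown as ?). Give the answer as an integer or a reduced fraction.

-4

1. [C1‖L1]  x_C1² − 16 = 0  ⇒  x_C1 = -4 or 4
2. given x_C1 < 12/5: keep -4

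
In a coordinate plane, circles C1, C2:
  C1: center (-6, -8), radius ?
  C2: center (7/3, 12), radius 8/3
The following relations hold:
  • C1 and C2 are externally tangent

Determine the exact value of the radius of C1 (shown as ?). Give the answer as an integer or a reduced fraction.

1. [ext C1·C2]  r_C1² + (16/3)r_C1 − 1387/3 = 0  ⇒  r_C1 = 19 (r>0 drops 1)

19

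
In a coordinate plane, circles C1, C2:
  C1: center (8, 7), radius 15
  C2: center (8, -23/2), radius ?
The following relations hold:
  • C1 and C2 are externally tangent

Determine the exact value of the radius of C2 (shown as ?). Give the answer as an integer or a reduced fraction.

1. [ext C1·C2]  r_C2² + 30r_C2 − 469/4 = 0  ⇒  r_C2 = 7/2 (r>0 drops 1)

7/2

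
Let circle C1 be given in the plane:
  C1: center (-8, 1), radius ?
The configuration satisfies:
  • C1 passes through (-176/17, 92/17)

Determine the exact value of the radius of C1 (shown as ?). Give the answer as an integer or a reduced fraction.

1. [C1∋P]  r_C1² − 25 = 0  ⇒  r_C1 = 5 (r>0 drops 1)

5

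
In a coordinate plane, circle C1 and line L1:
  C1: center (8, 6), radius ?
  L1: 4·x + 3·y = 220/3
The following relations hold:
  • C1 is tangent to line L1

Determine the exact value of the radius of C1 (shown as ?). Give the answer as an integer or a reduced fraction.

1. [C1‖L1]  r_C1² − 196/9 = 0  ⇒  r_C1 = 14/3 (r>0 drops 1)

14/3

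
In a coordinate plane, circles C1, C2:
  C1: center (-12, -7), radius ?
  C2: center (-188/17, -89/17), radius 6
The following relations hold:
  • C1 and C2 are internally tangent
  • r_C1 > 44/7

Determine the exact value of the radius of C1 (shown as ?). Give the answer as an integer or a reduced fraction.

8

1. [int C1,C2]  r_C1² − 12r_C1 + 32 = 0  ⇒  r_C1 = 4 or 8
2. given r_C1 > 44/7: keep 8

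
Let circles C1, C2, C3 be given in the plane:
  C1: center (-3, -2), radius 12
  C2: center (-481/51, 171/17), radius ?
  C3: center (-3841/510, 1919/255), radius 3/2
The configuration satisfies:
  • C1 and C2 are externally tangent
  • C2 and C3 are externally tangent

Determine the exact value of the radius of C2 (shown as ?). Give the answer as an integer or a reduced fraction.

5/3

1. [ext C1·C2]  r_C2² + 24r_C2 − 385/9 = 0  ⇒  r_C2 = 5/3 (r>0 drops 1)
2. [ext C2·C3]  r_C2² + 3r_C2 − 70/9 = 0  ⇒  r_C2 = 5/3 (r>0 drops 1)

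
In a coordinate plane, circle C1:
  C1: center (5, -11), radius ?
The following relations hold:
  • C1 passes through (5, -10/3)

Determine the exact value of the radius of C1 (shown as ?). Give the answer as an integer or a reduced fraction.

23/3

1. [C1∋P]  r_C1² − 529/9 = 0  ⇒  r_C1 = 23/3 (r>0 drops 1)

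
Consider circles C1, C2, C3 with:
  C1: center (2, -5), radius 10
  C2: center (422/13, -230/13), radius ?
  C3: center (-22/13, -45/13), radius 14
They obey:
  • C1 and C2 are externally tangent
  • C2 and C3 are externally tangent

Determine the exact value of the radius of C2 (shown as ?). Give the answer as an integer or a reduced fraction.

23

1. [ext C1·C2]  r_C2² + 20r_C2 − 989 = 0  ⇒  r_C2 = 23 (r>0 drops 1)
2. [ext C2·C3]  r_C2² + 28r_C2 − 1173 = 0  ⇒  r_C2 = 23 (r>0 drops 1)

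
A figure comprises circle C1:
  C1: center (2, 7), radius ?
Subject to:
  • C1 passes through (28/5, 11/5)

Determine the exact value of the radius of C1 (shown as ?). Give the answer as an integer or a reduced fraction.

6

1. [C1∋P]  r_C1² − 36 = 0  ⇒  r_C1 = 6 (r>0 drops 1)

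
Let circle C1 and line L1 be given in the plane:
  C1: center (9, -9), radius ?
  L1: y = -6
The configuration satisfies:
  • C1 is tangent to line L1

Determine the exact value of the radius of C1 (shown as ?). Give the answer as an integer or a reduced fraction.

1. [C1‖L1]  r_C1² − 9 = 0  ⇒  r_C1 = 3 (r>0 drops 1)

3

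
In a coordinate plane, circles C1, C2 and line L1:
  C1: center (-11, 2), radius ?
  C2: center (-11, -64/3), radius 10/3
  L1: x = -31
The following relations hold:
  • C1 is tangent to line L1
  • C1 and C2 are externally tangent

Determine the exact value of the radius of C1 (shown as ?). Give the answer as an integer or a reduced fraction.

20

1. [C1‖L1]  r_C1² − 400 = 0  ⇒  r_C1 = 20 (r>0 drops 1)
2. [ext C1·C2]  r_C1² + (20/3)r_C1 − 1600/3 = 0  ⇒  r_C1 = 20 (r>0 drops 1)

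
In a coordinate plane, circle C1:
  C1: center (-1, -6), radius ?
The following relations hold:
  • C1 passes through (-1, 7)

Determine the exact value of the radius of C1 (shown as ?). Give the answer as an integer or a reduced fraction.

1. [C1∋P]  r_C1² − 169 = 0  ⇒  r_C1 = 13 (r>0 drops 1)

13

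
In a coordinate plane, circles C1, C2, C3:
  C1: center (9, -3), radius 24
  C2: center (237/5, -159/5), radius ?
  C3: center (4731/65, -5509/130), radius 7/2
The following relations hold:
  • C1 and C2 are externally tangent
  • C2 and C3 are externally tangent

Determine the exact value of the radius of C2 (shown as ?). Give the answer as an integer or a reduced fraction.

24

1. [ext C1·C2]  r_C2² + 48r_C2 − 1728 = 0  ⇒  r_C2 = 24 (r>0 drops 1)
2. [ext C2·C3]  r_C2² + 7r_C2 − 744 = 0  ⇒  r_C2 = 24 (r>0 drops 1)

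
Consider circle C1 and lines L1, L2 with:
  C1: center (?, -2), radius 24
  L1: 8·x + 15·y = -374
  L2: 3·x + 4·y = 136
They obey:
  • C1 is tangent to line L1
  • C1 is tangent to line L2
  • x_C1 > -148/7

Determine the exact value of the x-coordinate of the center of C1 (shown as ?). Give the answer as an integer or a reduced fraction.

1. [C1‖L1]  x_C1² + 86x_C1 − 752 = 0  ⇒  x_C1 = -94 or 8
2. [C1‖L2]  x_C1² − 96x_C1 + 704 = 0  ⇒  x_C1 = 8 or 88

8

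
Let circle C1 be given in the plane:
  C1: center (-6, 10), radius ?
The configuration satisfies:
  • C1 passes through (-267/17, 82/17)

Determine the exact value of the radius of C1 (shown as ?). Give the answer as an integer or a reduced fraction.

11

1. [C1∋P]  r_C1² − 121 = 0  ⇒  r_C1 = 11 (r>0 drops 1)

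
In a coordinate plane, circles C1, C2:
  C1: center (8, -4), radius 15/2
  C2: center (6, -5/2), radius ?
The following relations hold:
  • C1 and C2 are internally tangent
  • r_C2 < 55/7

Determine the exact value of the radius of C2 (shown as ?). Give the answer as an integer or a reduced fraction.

5

1. [int C1,C2]  r_C2² − 15r_C2 + 50 = 0  ⇒  r_C2 = 5 or 10
2. given r_C2 < 55/7: keep 5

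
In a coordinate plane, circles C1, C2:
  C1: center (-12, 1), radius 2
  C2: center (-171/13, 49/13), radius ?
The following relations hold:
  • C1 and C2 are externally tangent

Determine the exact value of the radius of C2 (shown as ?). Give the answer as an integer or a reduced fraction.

1

1. [ext C1·C2]  r_C2² + 4r_C2 − 5 = 0  ⇒  r_C2 = 1 (r>0 drops 1)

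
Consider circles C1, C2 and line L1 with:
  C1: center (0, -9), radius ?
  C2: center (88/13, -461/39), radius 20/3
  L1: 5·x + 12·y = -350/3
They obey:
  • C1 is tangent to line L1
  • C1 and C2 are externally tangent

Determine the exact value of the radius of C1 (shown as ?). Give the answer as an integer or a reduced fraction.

2/3

1. [C1‖L1]  r_C1² − 4/9 = 0  ⇒  r_C1 = 2/3 (r>0 drops 1)
2. [ext C1·C2]  r_C1² + (40/3)r_C1 − 28/3 = 0  ⇒  r_C1 = 2/3 (r>0 drops 1)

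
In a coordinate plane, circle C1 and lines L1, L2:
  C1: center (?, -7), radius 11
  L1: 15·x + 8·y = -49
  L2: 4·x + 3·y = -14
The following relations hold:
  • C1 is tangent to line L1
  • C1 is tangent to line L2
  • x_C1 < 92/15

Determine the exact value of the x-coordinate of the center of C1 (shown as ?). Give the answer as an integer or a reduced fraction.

-12

1. [C1‖L1]  x_C1² − (14/15)x_C1 − 776/5 = 0  ⇒  x_C1 = -12 or 194/15
2. [C1‖L2]  x_C1² − (7/2)x_C1 − 186 = 0  ⇒  x_C1 = -12 or 31/2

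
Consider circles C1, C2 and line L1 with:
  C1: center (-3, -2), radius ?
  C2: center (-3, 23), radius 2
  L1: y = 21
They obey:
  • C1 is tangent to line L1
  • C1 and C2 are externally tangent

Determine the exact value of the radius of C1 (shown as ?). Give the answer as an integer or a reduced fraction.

23

1. [C1‖L1]  r_C1² − 529 = 0  ⇒  r_C1 = 23 (r>0 drops 1)
2. [ext C1·C2]  r_C1² + 4r_C1 − 621 = 0  ⇒  r_C1 = 23 (r>0 drops 1)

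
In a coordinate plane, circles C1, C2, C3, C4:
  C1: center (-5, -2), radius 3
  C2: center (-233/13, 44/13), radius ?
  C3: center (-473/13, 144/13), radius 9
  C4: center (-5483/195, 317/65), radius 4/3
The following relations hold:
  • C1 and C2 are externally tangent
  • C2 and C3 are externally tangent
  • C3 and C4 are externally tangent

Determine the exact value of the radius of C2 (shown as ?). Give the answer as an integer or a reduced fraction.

1. [ext C1·C2]  r_C2² + 6r_C2 − 187 = 0  ⇒  r_C2 = 11 (r>0 drops 1)
2. [ext C2·C3]  r_C2² + 18r_C2 − 319 = 0  ⇒  r_C2 = 11 (r>0 drops 1)

11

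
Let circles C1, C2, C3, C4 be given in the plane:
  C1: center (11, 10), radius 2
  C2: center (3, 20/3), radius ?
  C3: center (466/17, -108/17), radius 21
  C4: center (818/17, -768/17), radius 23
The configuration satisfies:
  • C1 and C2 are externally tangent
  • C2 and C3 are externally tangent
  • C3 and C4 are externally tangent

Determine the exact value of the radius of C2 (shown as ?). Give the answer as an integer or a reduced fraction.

1. [ext C1·C2]  r_C2² + 4r_C2 − 640/9 = 0  ⇒  r_C2 = 20/3 (r>0 drops 1)
2. [ext C2·C3]  r_C2² + 42r_C2 − 2920/9 = 0  ⇒  r_C2 = 20/3 (r>0 drops 1)

20/3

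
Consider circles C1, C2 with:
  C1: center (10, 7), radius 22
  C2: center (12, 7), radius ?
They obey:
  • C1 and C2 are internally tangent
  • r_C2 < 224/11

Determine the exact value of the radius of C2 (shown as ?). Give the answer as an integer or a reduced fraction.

20

1. [int C1,C2]  r_C2² − 44r_C2 + 480 = 0  ⇒  r_C2 = 20 or 24
2. given r_C2 < 224/11: keep 20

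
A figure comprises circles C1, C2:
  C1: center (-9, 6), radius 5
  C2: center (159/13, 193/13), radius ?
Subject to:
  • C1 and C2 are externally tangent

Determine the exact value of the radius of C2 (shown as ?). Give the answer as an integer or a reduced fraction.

18

1. [ext C1·C2]  r_C2² + 10r_C2 − 504 = 0  ⇒  r_C2 = 18 (r>0 drops 1)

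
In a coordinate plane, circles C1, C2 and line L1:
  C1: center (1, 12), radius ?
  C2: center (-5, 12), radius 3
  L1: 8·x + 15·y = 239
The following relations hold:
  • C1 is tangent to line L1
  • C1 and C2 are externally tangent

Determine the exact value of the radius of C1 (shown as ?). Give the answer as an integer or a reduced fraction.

1. [C1‖L1]  r_C1² − 9 = 0  ⇒  r_C1 = 3 (r>0 drops 1)
2. [ext C1·C2]  r_C1² + 6r_C1 − 27 = 0  ⇒  r_C1 = 3 (r>0 drops 1)

3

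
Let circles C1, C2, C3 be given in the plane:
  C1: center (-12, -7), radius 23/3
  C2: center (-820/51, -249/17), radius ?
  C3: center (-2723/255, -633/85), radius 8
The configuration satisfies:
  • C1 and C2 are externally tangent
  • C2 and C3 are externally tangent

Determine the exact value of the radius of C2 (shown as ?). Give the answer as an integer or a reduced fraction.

1. [ext C1·C2]  r_C2² + (46/3)r_C2 − 49/3 = 0  ⇒  r_C2 = 1 (r>0 drops 1)
2. [ext C2·C3]  r_C2² + 16r_C2 − 17 = 0  ⇒  r_C2 = 1 (r>0 drops 1)

1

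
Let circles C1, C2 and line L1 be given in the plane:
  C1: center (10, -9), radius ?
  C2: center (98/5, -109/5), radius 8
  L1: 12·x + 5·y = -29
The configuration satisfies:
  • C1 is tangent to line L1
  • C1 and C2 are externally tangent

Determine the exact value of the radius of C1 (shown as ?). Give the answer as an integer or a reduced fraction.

1. [C1‖L1]  r_C1² − 64 = 0  ⇒  r_C1 = 8 (r>0 drops 1)
2. [ext C1·C2]  r_C1² + 16r_C1 − 192 = 0  ⇒  r_C1 = 8 (r>0 drops 1)

8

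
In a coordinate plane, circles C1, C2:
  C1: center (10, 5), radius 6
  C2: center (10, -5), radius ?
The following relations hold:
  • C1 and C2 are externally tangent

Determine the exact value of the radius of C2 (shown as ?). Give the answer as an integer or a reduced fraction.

1. [ext C1·C2]  r_C2² + 12r_C2 − 64 = 0  ⇒  r_C2 = 4 (r>0 drops 1)

4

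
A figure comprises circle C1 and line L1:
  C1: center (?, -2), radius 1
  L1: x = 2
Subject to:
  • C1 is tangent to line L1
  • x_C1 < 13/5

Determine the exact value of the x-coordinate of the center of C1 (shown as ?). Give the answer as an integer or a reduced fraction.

1. [C1‖L1]  x_C1² − 4x_C1 + 3 = 0  ⇒  x_C1 = 1 or 3
2. given x_C1 < 13/5: keep 1

1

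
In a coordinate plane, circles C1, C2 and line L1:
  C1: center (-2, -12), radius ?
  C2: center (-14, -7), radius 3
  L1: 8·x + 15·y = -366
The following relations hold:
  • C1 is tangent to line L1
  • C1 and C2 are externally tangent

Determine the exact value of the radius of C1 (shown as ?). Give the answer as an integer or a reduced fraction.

1. [C1‖L1]  r_C1² − 100 = 0  ⇒  r_C1 = 10 (r>0 drops 1)
2. [ext C1·C2]  r_C1² + 6r_C1 − 160 = 0  ⇒  r_C1 = 10 (r>0 drops 1)

10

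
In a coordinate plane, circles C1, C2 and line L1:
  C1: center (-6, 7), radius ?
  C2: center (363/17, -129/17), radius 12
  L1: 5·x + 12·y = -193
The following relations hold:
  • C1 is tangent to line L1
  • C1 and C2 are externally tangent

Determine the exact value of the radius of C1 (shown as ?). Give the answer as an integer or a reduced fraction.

19

1. [C1‖L1]  r_C1² − 361 = 0  ⇒  r_C1 = 19 (r>0 drops 1)
2. [ext C1·C2]  r_C1² + 24r_C1 − 817 = 0  ⇒  r_C1 = 19 (r>0 drops 1)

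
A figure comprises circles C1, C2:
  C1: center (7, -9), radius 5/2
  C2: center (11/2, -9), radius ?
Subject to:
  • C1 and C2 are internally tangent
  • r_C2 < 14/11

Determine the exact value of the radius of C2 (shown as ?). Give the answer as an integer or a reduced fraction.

1

1. [int C1,C2]  r_C2² − 5r_C2 + 4 = 0  ⇒  r_C2 = 1 or 4
2. given r_C2 < 14/11: keep 1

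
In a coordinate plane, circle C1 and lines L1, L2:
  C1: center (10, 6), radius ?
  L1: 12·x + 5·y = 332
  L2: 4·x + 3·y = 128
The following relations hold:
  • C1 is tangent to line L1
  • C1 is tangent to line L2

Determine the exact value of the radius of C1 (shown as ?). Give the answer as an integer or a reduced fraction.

14

1. [C1‖L1]  r_C1² − 196 = 0  ⇒  r_C1 = 14 (r>0 drops 1)
2. [C1‖L2]  r_C1² − 196 = 0  ⇒  r_C1 = 14 (r>0 drops 1)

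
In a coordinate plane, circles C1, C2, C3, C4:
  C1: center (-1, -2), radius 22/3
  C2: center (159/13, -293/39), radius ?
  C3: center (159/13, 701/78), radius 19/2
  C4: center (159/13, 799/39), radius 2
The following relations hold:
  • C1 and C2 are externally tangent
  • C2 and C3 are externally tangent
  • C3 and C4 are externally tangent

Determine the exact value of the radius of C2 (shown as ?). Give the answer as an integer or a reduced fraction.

7

1. [ext C1·C2]  r_C2² + (44/3)r_C2 − 455/3 = 0  ⇒  r_C2 = 7 (r>0 drops 1)
2. [ext C2·C3]  r_C2² + 19r_C2 − 182 = 0  ⇒  r_C2 = 7 (r>0 drops 1)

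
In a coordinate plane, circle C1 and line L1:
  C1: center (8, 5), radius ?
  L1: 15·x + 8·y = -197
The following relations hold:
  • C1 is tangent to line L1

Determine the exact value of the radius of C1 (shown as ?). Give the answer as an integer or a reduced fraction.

21

1. [C1‖L1]  r_C1² − 441 = 0  ⇒  r_C1 = 21 (r>0 drops 1)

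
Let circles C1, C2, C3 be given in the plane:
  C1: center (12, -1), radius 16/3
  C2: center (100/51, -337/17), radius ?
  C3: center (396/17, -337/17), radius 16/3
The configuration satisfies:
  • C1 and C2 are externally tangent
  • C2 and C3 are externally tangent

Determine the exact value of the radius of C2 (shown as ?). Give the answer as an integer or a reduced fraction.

16

1. [ext C1·C2]  r_C2² + (32/3)r_C2 − 1280/3 = 0  ⇒  r_C2 = 16 (r>0 drops 1)
2. [ext C2·C3]  r_C2² + (32/3)r_C2 − 1280/3 = 0  ⇒  r_C2 = 16 (r>0 drops 1)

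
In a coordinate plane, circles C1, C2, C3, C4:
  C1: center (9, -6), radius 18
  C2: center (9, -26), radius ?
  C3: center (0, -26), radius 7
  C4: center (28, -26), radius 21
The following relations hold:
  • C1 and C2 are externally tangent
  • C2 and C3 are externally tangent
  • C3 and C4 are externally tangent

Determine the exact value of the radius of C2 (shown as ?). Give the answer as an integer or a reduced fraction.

2

1. [ext C1·C2]  r_C2² + 36r_C2 − 76 = 0  ⇒  r_C2 = 2 (r>0 drops 1)
2. [ext C2·C3]  r_C2² + 14r_C2 − 32 = 0  ⇒  r_C2 = 2 (r>0 drops 1)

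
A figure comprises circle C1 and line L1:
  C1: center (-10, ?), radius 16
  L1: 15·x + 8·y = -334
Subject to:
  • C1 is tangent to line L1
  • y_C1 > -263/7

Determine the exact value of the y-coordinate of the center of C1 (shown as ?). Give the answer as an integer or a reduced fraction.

11

1. [C1‖L1]  y_C1² + 46y_C1 − 627 = 0  ⇒  y_C1 = -57 or 11
2. given y_C1 > -263/7: keep 11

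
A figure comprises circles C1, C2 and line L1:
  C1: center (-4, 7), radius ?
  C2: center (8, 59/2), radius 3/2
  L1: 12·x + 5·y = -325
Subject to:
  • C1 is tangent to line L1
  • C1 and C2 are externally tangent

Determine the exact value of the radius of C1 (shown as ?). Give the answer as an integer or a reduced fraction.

24

1. [C1‖L1]  r_C1² − 576 = 0  ⇒  r_C1 = 24 (r>0 drops 1)
2. [ext C1·C2]  r_C1² + 3r_C1 − 648 = 0  ⇒  r_C1 = 24 (r>0 drops 1)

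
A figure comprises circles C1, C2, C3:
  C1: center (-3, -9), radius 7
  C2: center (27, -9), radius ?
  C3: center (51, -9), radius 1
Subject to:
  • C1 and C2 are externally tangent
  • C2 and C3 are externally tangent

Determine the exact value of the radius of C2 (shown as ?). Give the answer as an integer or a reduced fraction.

23

1. [ext C1·C2]  r_C2² + 14r_C2 − 851 = 0  ⇒  r_C2 = 23 (r>0 drops 1)
2. [ext C2·C3]  r_C2² + 2r_C2 − 575 = 0  ⇒  r_C2 = 23 (r>0 drops 1)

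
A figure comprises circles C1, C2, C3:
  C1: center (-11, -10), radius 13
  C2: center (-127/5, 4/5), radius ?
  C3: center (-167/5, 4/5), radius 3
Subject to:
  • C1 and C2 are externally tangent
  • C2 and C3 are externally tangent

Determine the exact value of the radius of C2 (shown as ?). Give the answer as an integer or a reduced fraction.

5

1. [ext C1·C2]  r_C2² + 26r_C2 − 155 = 0  ⇒  r_C2 = 5 (r>0 drops 1)
2. [ext C2·C3]  r_C2² + 6r_C2 − 55 = 0  ⇒  r_C2 = 5 (r>0 drops 1)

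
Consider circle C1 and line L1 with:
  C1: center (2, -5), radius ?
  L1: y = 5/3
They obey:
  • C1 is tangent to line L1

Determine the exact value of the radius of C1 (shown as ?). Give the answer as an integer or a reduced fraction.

1. [C1‖L1]  r_C1² − 400/9 = 0  ⇒  r_C1 = 20/3 (r>0 drops 1)

20/3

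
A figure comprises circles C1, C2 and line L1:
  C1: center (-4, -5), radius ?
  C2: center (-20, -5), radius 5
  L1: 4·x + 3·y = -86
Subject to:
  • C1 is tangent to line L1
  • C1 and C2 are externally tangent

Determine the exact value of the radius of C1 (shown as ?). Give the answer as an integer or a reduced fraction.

1. [C1‖L1]  r_C1² − 121 = 0  ⇒  r_C1 = 11 (r>0 drops 1)
2. [ext C1·C2]  r_C1² + 10r_C1 − 231 = 0  ⇒  r_C1 = 11 (r>0 drops 1)

11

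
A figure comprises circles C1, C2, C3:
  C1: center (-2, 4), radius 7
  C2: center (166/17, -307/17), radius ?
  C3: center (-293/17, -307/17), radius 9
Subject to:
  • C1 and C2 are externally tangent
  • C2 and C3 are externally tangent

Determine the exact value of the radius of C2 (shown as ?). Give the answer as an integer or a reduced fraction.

18

1. [ext C1·C2]  r_C2² + 14r_C2 − 576 = 0  ⇒  r_C2 = 18 (r>0 drops 1)
2. [ext C2·C3]  r_C2² + 18r_C2 − 648 = 0  ⇒  r_C2 = 18 (r>0 drops 1)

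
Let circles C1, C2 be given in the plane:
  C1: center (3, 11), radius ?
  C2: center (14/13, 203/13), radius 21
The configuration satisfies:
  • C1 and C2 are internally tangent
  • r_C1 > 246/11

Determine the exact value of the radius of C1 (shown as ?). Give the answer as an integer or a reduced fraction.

26

1. [int C1,C2]  r_C1² − 42r_C1 + 416 = 0  ⇒  r_C1 = 16 or 26
2. given r_C1 > 246/11: keep 26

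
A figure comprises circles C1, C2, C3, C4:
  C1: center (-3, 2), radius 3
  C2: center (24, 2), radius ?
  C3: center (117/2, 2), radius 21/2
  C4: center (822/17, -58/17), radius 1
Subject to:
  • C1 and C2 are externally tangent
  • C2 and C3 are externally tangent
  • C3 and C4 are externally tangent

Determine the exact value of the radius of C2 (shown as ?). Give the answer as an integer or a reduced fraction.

24

1. [ext C1·C2]  r_C2² + 6r_C2 − 720 = 0  ⇒  r_C2 = 24 (r>0 drops 1)
2. [ext C2·C3]  r_C2² + 21r_C2 − 1080 = 0  ⇒  r_C2 = 24 (r>0 drops 1)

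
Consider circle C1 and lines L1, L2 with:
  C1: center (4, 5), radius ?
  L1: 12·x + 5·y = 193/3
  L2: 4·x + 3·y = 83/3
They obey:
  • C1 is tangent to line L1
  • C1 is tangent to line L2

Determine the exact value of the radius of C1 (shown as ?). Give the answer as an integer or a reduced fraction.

1. [C1‖L1]  r_C1² − 4/9 = 0  ⇒  r_C1 = 2/3 (r>0 drops 1)
2. [C1‖L2]  r_C1² − 4/9 = 0  ⇒  r_C1 = 2/3 (r>0 drops 1)

2/3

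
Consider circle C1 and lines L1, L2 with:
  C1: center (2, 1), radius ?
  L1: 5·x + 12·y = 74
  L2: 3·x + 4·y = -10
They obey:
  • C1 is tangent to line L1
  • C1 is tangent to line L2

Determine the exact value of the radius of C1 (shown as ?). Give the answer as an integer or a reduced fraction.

1. [C1‖L1]  r_C1² − 16 = 0  ⇒  r_C1 = 4 (r>0 drops 1)
2. [C1‖L2]  r_C1² − 16 = 0  ⇒  r_C1 = 4 (r>0 drops 1)

4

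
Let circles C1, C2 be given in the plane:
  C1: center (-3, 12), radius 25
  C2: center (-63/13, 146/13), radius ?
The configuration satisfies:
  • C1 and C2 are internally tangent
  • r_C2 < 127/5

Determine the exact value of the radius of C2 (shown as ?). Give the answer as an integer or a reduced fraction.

23

1. [int C1,C2]  r_C2² − 50r_C2 + 621 = 0  ⇒  r_C2 = 23 or 27
2. given r_C2 < 127/5: keep 23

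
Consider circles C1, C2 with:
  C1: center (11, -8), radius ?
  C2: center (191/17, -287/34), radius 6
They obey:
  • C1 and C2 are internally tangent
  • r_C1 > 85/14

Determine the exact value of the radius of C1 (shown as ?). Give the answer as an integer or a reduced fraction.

13/2

1. [int C1,C2]  r_C1² − 12r_C1 + 143/4 = 0  ⇒  r_C1 = 11/2 or 13/2
2. given r_C1 > 85/14: keep 13/2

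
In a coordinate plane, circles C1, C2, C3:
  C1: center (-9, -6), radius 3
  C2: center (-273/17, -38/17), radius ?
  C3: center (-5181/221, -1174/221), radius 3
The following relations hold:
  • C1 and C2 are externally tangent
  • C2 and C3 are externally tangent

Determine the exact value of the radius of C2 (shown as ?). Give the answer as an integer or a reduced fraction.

1. [ext C1·C2]  r_C2² + 6r_C2 − 55 = 0  ⇒  r_C2 = 5 (r>0 drops 1)
2. [ext C2·C3]  r_C2² + 6r_C2 − 55 = 0  ⇒  r_C2 = 5 (r>0 drops 1)

5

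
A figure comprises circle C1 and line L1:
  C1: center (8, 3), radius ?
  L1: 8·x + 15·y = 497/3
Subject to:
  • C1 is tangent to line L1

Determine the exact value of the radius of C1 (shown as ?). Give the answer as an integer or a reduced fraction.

1. [C1‖L1]  r_C1² − 100/9 = 0  ⇒  r_C1 = 10/3 (r>0 drops 1)

10/3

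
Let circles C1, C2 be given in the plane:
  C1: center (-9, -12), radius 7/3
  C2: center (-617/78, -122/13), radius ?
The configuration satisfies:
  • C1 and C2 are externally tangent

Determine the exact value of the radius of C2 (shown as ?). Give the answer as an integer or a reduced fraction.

1/2

1. [ext C1·C2]  r_C2² + (14/3)r_C2 − 31/12 = 0  ⇒  r_C2 = 1/2 (r>0 drops 1)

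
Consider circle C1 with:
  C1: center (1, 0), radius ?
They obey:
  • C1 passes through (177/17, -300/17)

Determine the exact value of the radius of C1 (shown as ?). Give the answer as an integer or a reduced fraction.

1. [C1∋P]  r_C1² − 400 = 0  ⇒  r_C1 = 20 (r>0 drops 1)

20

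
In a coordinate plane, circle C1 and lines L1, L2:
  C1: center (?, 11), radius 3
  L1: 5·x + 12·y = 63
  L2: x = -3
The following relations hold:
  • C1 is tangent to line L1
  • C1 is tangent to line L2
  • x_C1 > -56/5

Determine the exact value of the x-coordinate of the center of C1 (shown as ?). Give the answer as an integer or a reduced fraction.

1. [C1‖L1]  x_C1² + (138/5)x_C1 + 648/5 = 0  ⇒  x_C1 = -108/5 or -6
2. [C1‖L2]  x_C1² + 6x_C1 = 0  ⇒  x_C1 = -6 or 0

-6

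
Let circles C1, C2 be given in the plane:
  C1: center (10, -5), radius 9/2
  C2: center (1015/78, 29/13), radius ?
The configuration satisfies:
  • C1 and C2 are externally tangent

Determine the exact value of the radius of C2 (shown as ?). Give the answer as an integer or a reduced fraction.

1. [ext C1·C2]  r_C2² + 9r_C2 − 370/9 = 0  ⇒  r_C2 = 10/3 (r>0 drops 1)

10/3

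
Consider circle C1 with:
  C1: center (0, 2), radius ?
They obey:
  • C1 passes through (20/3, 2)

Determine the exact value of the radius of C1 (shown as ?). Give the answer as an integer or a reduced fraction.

20/3

1. [C1∋P]  r_C1² − 400/9 = 0  ⇒  r_C1 = 20/3 (r>0 drops 1)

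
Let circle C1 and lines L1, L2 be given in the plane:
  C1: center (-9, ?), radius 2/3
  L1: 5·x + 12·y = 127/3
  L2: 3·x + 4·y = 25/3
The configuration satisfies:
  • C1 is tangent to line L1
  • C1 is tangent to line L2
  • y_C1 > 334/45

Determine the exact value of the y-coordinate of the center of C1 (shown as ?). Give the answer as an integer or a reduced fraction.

8

1. [C1‖L1]  y_C1² − (131/9)y_C1 + 472/9 = 0  ⇒  y_C1 = 59/9 or 8
2. [C1‖L2]  y_C1² − (53/3)y_C1 + 232/3 = 0  ⇒  y_C1 = 8 or 29/3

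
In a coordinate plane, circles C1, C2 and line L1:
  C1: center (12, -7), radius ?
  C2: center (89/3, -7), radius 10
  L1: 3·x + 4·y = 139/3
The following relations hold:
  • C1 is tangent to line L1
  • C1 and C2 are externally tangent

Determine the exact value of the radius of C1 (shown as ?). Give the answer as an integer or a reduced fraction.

23/3

1. [C1‖L1]  r_C1² − 529/9 = 0  ⇒  r_C1 = 23/3 (r>0 drops 1)
2. [ext C1·C2]  r_C1² + 20r_C1 − 1909/9 = 0  ⇒  r_C1 = 23/3 (r>0 drops 1)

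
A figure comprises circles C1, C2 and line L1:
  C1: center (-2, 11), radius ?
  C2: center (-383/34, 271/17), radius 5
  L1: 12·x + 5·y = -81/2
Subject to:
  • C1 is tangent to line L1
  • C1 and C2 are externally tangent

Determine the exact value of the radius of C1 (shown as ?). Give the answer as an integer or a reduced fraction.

11/2

1. [C1‖L1]  r_C1² − 121/4 = 0  ⇒  r_C1 = 11/2 (r>0 drops 1)
2. [ext C1·C2]  r_C1² + 10r_C1 − 341/4 = 0  ⇒  r_C1 = 11/2 (r>0 drops 1)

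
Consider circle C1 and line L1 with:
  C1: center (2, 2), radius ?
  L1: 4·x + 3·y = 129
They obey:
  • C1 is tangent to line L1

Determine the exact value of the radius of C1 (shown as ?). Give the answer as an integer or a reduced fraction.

23

1. [C1‖L1]  r_C1² − 529 = 0  ⇒  r_C1 = 23 (r>0 drops 1)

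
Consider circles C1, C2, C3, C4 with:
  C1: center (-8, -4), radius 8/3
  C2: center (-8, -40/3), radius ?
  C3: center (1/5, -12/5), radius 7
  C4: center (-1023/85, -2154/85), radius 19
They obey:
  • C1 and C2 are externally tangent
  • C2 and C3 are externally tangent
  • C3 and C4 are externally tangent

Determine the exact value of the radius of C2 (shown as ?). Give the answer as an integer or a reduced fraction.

1. [ext C1·C2]  r_C2² + (16/3)r_C2 − 80 = 0  ⇒  r_C2 = 20/3 (r>0 drops 1)
2. [ext C2·C3]  r_C2² + 14r_C2 − 1240/9 = 0  ⇒  r_C2 = 20/3 (r>0 drops 1)

20/3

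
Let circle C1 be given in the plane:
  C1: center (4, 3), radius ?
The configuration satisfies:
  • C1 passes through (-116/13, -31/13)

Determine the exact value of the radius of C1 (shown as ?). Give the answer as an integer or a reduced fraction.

1. [C1∋P]  r_C1² − 196 = 0  ⇒  r_C1 = 14 (r>0 drops 1)

14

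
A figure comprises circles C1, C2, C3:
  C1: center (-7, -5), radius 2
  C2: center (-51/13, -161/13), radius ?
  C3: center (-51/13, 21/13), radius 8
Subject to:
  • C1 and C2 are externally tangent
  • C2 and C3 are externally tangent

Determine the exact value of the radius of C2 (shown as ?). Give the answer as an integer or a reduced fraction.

1. [ext C1·C2]  r_C2² + 4r_C2 − 60 = 0  ⇒  r_C2 = 6 (r>0 drops 1)
2. [ext C2·C3]  r_C2² + 16r_C2 − 132 = 0  ⇒  r_C2 = 6 (r>0 drops 1)

6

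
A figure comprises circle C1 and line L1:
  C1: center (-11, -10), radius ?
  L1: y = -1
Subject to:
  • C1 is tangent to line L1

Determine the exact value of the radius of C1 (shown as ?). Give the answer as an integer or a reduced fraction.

9

1. [C1‖L1]  r_C1² − 81 = 0  ⇒  r_C1 = 9 (r>0 drops 1)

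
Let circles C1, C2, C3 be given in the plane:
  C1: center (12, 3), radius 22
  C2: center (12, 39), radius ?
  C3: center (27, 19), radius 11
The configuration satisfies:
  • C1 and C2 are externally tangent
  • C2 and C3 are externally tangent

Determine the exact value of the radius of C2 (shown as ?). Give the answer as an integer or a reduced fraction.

14

1. [ext C1·C2]  r_C2² + 44r_C2 − 812 = 0  ⇒  r_C2 = 14 (r>0 drops 1)
2. [ext C2·C3]  r_C2² + 22r_C2 − 504 = 0  ⇒  r_C2 = 14 (r>0 drops 1)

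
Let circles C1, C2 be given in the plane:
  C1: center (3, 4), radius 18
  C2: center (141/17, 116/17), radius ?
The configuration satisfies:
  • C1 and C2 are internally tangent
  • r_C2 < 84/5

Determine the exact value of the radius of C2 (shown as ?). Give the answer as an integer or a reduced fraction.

12

1. [int C1,C2]  r_C2² − 36r_C2 + 288 = 0  ⇒  r_C2 = 12 or 24
2. given r_C2 < 84/5: keep 12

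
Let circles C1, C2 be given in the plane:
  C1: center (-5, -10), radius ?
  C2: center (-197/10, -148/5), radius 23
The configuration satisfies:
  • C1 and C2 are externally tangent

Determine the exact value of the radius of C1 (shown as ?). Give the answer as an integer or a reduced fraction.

1. [ext C1·C2]  r_C1² + 46r_C1 − 285/4 = 0  ⇒  r_C1 = 3/2 (r>0 drops 1)

3/2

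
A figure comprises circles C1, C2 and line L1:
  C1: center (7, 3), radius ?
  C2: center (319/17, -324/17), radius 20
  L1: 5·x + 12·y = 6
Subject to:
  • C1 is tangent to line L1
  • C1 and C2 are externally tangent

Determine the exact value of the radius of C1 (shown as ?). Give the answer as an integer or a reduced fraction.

1. [C1‖L1]  r_C1² − 25 = 0  ⇒  r_C1 = 5 (r>0 drops 1)
2. [ext C1·C2]  r_C1² + 40r_C1 − 225 = 0  ⇒  r_C1 = 5 (r>0 drops 1)

5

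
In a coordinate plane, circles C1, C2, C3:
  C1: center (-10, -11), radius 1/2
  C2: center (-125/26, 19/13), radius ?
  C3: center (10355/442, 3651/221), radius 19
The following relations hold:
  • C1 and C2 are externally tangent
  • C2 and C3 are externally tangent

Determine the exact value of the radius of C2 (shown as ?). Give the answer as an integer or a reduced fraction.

1. [ext C1·C2]  r_C2² + 1r_C2 − 182 = 0  ⇒  r_C2 = 13 (r>0 drops 1)
2. [ext C2·C3]  r_C2² + 38r_C2 − 663 = 0  ⇒  r_C2 = 13 (r>0 drops 1)

13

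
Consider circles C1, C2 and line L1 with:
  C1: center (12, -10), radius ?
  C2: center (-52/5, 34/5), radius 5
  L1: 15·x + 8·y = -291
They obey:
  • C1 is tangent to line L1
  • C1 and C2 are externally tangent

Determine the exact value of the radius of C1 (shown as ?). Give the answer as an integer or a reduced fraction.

23

1. [C1‖L1]  r_C1² − 529 = 0  ⇒  r_C1 = 23 (r>0 drops 1)
2. [ext C1·C2]  r_C1² + 10r_C1 − 759 = 0  ⇒  r_C1 = 23 (r>0 drops 1)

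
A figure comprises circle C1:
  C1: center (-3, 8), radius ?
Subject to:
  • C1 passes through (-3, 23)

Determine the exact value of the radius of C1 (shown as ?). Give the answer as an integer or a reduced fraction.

15

1. [C1∋P]  r_C1² − 225 = 0  ⇒  r_C1 = 15 (r>0 drops 1)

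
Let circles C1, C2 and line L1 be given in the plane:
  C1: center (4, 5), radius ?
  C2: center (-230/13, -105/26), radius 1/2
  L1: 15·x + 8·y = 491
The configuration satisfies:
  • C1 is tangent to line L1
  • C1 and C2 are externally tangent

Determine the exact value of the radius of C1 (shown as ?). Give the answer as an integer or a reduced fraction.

1. [C1‖L1]  r_C1² − 529 = 0  ⇒  r_C1 = 23 (r>0 drops 1)
2. [ext C1·C2]  r_C1² + 1r_C1 − 552 = 0  ⇒  r_C1 = 23 (r>0 drops 1)

23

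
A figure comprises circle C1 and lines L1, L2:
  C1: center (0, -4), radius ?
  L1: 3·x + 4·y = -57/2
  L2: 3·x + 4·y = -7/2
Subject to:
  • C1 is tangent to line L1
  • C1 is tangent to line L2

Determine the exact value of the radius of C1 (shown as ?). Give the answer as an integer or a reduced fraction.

5/2

1. [C1‖L1]  r_C1² − 25/4 = 0  ⇒  r_C1 = 5/2 (r>0 drops 1)
2. [C1‖L2]  r_C1² − 25/4 = 0  ⇒  r_C1 = 5/2 (r>0 drops 1)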